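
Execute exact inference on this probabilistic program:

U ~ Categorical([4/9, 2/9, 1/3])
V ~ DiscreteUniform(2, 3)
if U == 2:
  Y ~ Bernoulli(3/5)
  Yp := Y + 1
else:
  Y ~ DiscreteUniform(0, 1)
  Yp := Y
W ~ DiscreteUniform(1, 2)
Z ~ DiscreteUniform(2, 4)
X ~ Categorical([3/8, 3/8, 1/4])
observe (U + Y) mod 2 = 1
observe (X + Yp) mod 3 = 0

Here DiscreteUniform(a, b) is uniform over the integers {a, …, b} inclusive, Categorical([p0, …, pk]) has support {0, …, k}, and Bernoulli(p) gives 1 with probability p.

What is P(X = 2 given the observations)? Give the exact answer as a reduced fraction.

P(X = 2 | obs) = 10/31

Enumerate traces; 36 have nonzero weight after conditioning:
  (U=0, V=2, Y=1, W=1, Z=2, X=2) weight 1/216
  (U=0, V=2, Y=1, W=1, Z=3, X=2) weight 1/216
  (U=0, V=2, Y=1, W=1, Z=4, X=2) weight 1/216
  (U=0, V=2, Y=1, W=2, Z=2, X=2) weight 1/216
  (U=0, V=2, Y=1, W=2, Z=3, X=2) weight 1/216
  (U=0, V=2, Y=1, W=2, Z=4, X=2) weight 1/216
  (U=0, V=3, Y=1, W=1, Z=2, X=2) weight 1/216
  (U=0, V=3, Y=1, W=1, Z=3, X=2) weight 1/216
  (U=1, V=2, Y=0, W=1, Z=2, X=0) weight 1/288
  (U=2, V=2, Y=1, W=1, Z=2, X=1) weight 1/160
  … 26 more
Group by X:
  weight(X=0) = 1/24
  weight(X=1) = 3/40
  weight(X=2) = 1/18
Total weight = 1/24 + 3/40 + 1/18 = 31/180
P(X=0 | obs) = 1/24 / 31/180 = 15/62
P(X=1 | obs) = 3/40 / 31/180 = 27/62
P(X=2 | obs) = 1/18 / 31/180 = 10/31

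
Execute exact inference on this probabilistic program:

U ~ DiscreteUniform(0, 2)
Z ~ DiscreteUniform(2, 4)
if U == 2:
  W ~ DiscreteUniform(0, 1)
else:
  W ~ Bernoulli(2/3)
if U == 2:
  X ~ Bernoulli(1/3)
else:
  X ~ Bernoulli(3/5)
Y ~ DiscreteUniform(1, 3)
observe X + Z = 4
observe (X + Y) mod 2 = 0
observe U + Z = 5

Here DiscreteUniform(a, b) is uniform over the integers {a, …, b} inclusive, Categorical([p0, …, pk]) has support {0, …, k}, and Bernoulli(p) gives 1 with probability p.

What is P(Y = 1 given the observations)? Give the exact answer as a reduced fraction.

P(Y = 1 | obs) = 5/16

Enumerate traces; 6 have nonzero weight after conditioning:
  (U=1, Z=4, W=0, X=0, Y=2) weight 2/405
  (U=1, Z=4, W=1, X=0, Y=2) weight 4/405
  (U=2, Z=3, W=0, X=1, Y=1) weight 1/162
  (U=2, Z=3, W=0, X=1, Y=3) weight 1/162
  (U=2, Z=3, W=1, X=1, Y=1) weight 1/162
  (U=2, Z=3, W=1, X=1, Y=3) weight 1/162
Group by Y:
  weight(Y=1) = 1/81
  weight(Y=2) = 2/135
  weight(Y=3) = 1/81
Total weight = 1/81 + 2/135 + 1/81 = 16/405
P(Y=1 | obs) = 1/81 / 16/405 = 5/16
P(Y=2 | obs) = 2/135 / 16/405 = 3/8
P(Y=3 | obs) = 1/81 / 16/405 = 5/16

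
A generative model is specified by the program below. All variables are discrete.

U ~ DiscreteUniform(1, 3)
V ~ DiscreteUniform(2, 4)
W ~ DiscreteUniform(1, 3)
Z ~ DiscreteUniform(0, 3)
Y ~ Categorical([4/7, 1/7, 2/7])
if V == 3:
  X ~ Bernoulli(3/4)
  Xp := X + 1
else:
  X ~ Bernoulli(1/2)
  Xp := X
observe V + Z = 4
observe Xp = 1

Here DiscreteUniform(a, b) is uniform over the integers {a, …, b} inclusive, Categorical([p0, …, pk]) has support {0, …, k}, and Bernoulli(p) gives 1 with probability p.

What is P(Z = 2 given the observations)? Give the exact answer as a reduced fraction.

P(Z = 2 | obs) = 2/5

Enumerate traces; 81 have nonzero weight after conditioning:
  (U=1, V=2, W=1, Z=2, Y=0, X=1) weight 1/378
  (U=1, V=2, W=1, Z=2, Y=1, X=1) weight 1/1512
  (U=1, V=2, W=1, Z=2, Y=2, X=1) weight 1/756
  (U=1, V=2, W=2, Z=2, Y=0, X=1) weight 1/378
  (U=1, V=2, W=2, Z=2, Y=1, X=1) weight 1/1512
  (U=1, V=2, W=2, Z=2, Y=2, X=1) weight 1/756
  (U=1, V=2, W=3, Z=2, Y=0, X=1) weight 1/378
  (U=1, V=2, W=3, Z=2, Y=1, X=1) weight 1/1512
  (U=1, V=3, W=1, Z=1, Y=0, X=0) weight 1/756
  (U=1, V=4, W=1, Z=0, Y=0, X=1) weight 1/378
  … 71 more
Group by Z:
  weight(Z=0) = 1/24
  weight(Z=1) = 1/48
  weight(Z=2) = 1/24
Total weight = 1/24 + 1/48 + 1/24 = 5/48
P(Z=0 | obs) = 1/24 / 5/48 = 2/5
P(Z=1 | obs) = 1/48 / 5/48 = 1/5
P(Z=2 | obs) = 1/24 / 5/48 = 2/5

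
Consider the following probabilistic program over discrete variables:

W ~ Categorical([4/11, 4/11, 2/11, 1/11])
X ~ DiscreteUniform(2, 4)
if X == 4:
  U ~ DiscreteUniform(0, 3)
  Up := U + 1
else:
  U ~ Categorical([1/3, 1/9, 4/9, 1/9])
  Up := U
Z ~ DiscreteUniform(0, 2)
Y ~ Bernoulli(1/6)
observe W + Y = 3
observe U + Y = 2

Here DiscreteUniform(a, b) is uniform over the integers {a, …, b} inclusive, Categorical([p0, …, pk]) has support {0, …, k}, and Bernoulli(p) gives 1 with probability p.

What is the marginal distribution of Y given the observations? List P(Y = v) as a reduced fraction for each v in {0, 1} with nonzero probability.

Enumerate traces; 18 have nonzero weight after conditioning:
  (W=2, X=2, U=1, Z=0, Y=1) weight 1/2673
  (W=2, X=2, U=1, Z=1, Y=1) weight 1/2673
  (W=2, X=2, U=1, Z=2, Y=1) weight 1/2673
  (W=2, X=3, U=1, Z=0, Y=1) weight 1/2673
  (W=2, X=3, U=1, Z=1, Y=1) weight 1/2673
  (W=2, X=3, U=1, Z=2, Y=1) weight 1/2673
  (W=2, X=4, U=1, Z=0, Y=1) weight 1/1188
  (W=2, X=4, U=1, Z=1, Y=1) weight 1/1188
  (W=3, X=2, U=2, Z=0, Y=0) weight 10/2673
  … 9 more
Group by Y:
  weight(Y=0) = 205/7128
  weight(Y=1) = 17/3564
Total weight = 205/7128 + 17/3564 = 239/7128
P(Y=0 | obs) = 205/7128 / 239/7128 = 205/239
P(Y=1 | obs) = 17/3564 / 239/7128 = 34/239

P(Y=0) = 205/239, P(Y=1) = 34/239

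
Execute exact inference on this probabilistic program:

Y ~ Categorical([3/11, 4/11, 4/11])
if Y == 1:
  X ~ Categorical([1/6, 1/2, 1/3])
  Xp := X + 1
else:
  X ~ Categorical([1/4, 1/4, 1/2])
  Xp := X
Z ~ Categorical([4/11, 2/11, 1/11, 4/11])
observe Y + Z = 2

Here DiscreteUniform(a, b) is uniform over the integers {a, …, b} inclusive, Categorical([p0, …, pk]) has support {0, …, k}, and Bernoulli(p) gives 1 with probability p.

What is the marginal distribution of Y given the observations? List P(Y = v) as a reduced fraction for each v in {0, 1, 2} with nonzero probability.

Enumerate traces; 9 have nonzero weight after conditioning:
  (Y=0, X=0, Z=2) weight 3/484
  (Y=0, X=1, Z=2) weight 3/484
  (Y=0, X=2, Z=2) weight 3/242
  (Y=1, X=0, Z=1) weight 4/363
  (Y=1, X=1, Z=1) weight 4/121
  (Y=1, X=2, Z=1) weight 8/363
  (Y=2, X=0, Z=0) weight 4/121
  (Y=2, X=1, Z=0) weight 4/121
  … 1 more
Group by Y:
  weight(Y=0) = 3/121
  weight(Y=1) = 8/121
  weight(Y=2) = 16/121
Total weight = 3/121 + 8/121 + 16/121 = 27/121
P(Y=0 | obs) = 3/121 / 27/121 = 1/9
P(Y=1 | obs) = 8/121 / 27/121 = 8/27
P(Y=2 | obs) = 16/121 / 27/121 = 16/27

P(Y=0) = 1/9, P(Y=1) = 8/27, P(Y=2) = 16/27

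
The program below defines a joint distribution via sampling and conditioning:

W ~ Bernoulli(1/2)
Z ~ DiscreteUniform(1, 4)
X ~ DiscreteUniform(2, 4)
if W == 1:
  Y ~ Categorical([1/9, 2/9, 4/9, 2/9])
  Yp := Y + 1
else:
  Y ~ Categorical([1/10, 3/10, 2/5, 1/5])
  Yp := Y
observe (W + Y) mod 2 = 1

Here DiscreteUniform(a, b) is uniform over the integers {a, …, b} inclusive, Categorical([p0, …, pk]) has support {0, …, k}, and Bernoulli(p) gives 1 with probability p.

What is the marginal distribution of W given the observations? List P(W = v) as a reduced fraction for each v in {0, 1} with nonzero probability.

P(W=0) = 9/19, P(W=1) = 10/19

Enumerate traces; 48 have nonzero weight after conditioning:
  (W=0, Z=1, X=2, Y=1) weight 1/80
  (W=0, Z=1, X=2, Y=3) weight 1/120
  (W=0, Z=1, X=3, Y=1) weight 1/80
  (W=0, Z=1, X=3, Y=3) weight 1/120
  (W=0, Z=1, X=4, Y=1) weight 1/80
  (W=0, Z=1, X=4, Y=3) weight 1/120
  (W=0, Z=2, X=2, Y=1) weight 1/80
  (W=0, Z=2, X=2, Y=3) weight 1/120
  (W=1, Z=1, X=2, Y=0) weight 1/216
  … 39 more
Group by W:
  weight(W=0) = 1/4
  weight(W=1) = 5/18
Total weight = 1/4 + 5/18 = 19/36
P(W=0 | obs) = 1/4 / 19/36 = 9/19
P(W=1 | obs) = 5/18 / 19/36 = 10/19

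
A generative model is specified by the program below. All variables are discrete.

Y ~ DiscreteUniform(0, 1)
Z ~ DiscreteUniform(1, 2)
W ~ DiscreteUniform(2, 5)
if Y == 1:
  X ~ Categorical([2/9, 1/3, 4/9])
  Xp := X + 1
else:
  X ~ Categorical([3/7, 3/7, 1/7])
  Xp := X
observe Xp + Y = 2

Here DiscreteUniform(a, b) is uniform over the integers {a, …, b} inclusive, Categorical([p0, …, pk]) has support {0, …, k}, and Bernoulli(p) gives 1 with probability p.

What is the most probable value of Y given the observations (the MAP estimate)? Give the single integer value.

Enumerate traces; 16 have nonzero weight after conditioning:
  (Y=0, Z=1, W=2, X=2) weight 1/112
  (Y=0, Z=1, W=3, X=2) weight 1/112
  (Y=0, Z=1, W=4, X=2) weight 1/112
  (Y=0, Z=1, W=5, X=2) weight 1/112
  (Y=0, Z=2, W=2, X=2) weight 1/112
  (Y=0, Z=2, W=3, X=2) weight 1/112
  (Y=0, Z=2, W=4, X=2) weight 1/112
  (Y=0, Z=2, W=5, X=2) weight 1/112
  (Y=1, Z=1, W=2, X=0) weight 1/72
  … 7 more
Group by Y:
  weight(Y=0) = 1/14
  weight(Y=1) = 1/9
Total weight = 1/14 + 1/9 = 23/126
P(Y=0 | obs) = 1/14 / 23/126 = 9/23
P(Y=1 | obs) = 1/9 / 23/126 = 14/23
argmax = 1

argmax_v P(Y = v | obs) = 1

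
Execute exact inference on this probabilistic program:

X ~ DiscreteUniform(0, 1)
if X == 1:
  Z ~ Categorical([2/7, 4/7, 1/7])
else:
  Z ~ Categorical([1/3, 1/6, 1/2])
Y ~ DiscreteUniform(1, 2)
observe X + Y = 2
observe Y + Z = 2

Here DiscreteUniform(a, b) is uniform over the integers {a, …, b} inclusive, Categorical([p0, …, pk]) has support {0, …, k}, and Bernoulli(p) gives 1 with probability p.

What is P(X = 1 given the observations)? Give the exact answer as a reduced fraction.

P(X = 1 | obs) = 12/19

Enumerate traces; 2 have nonzero weight after conditioning:
  (X=0, Z=0, Y=2) weight 1/12
  (X=1, Z=1, Y=1) weight 1/7
Group by X:
  weight(X=0) = 1/12
  weight(X=1) = 1/7
Total weight = 1/12 + 1/7 = 19/84
P(X=0 | obs) = 1/12 / 19/84 = 7/19
P(X=1 | obs) = 1/7 / 19/84 = 12/19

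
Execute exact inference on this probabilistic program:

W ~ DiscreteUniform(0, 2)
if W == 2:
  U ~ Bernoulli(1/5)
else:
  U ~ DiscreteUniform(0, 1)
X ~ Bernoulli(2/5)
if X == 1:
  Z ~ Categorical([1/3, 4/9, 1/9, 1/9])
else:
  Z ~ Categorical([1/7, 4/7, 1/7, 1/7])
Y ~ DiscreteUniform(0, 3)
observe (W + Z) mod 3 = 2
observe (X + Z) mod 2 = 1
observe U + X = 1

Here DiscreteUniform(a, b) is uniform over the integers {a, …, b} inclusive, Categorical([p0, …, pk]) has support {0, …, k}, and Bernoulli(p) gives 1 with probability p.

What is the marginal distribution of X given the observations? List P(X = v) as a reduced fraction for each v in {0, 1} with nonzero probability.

Enumerate traces; 16 have nonzero weight after conditioning:
  (W=0, U=0, X=1, Z=2, Y=0) weight 1/540
  (W=0, U=0, X=1, Z=2, Y=1) weight 1/540
  (W=0, U=0, X=1, Z=2, Y=2) weight 1/540
  (W=0, U=0, X=1, Z=2, Y=3) weight 1/540
  (W=1, U=1, X=0, Z=1, Y=0) weight 1/70
  (W=1, U=1, X=0, Z=1, Y=1) weight 1/70
  (W=1, U=1, X=0, Z=1, Y=2) weight 1/70
  (W=1, U=1, X=0, Z=1, Y=3) weight 1/70
  … 8 more
Group by X:
  weight(X=0) = 11/175
  weight(X=1) = 29/675
Total weight = 11/175 + 29/675 = 20/189
P(X=0 | obs) = 11/175 / 20/189 = 297/500
P(X=1 | obs) = 29/675 / 20/189 = 203/500

P(X=0) = 297/500, P(X=1) = 203/500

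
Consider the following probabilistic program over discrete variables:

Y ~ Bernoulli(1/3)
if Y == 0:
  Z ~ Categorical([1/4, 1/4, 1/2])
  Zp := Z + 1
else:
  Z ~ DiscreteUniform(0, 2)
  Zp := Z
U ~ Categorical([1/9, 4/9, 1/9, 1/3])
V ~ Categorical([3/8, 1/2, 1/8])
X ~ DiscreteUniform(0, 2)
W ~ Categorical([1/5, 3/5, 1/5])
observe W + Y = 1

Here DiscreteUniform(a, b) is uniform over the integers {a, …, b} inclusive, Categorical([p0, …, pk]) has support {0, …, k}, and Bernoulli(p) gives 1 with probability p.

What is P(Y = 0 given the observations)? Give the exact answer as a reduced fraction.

P(Y = 0 | obs) = 6/7

Enumerate traces; 216 have nonzero weight after conditioning:
  (Y=0, Z=0, U=0, V=0, X=0, W=1) weight 1/720
  (Y=0, Z=0, U=0, V=0, X=1, W=1) weight 1/720
  (Y=0, Z=0, U=0, V=0, X=2, W=1) weight 1/720
  (Y=0, Z=0, U=0, V=1, X=0, W=1) weight 1/540
  (Y=0, Z=0, U=0, V=1, X=1, W=1) weight 1/540
  (Y=0, Z=0, U=0, V=1, X=2, W=1) weight 1/540
  (Y=0, Z=0, U=0, V=2, X=0, W=1) weight 1/2160
  (Y=0, Z=0, U=0, V=2, X=1, W=1) weight 1/2160
  (Y=1, Z=0, U=0, V=0, X=0, W=0) weight 1/3240
  … 207 more
Group by Y:
  weight(Y=0) = 2/5
  weight(Y=1) = 1/15
Total weight = 2/5 + 1/15 = 7/15
P(Y=0 | obs) = 2/5 / 7/15 = 6/7
P(Y=1 | obs) = 1/15 / 7/15 = 1/7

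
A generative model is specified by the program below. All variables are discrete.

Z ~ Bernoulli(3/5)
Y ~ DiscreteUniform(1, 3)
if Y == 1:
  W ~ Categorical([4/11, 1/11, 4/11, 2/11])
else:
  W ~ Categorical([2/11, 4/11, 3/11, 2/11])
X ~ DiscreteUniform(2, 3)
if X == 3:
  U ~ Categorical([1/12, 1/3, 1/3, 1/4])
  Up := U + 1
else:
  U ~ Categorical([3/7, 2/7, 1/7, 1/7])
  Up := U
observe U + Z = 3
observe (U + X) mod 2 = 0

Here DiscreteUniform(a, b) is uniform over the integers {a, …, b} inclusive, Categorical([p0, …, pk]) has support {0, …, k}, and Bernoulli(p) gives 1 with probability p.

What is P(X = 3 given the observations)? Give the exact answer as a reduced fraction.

Enumerate traces; 24 have nonzero weight after conditioning:
  (Z=0, Y=1, W=0, X=3, U=3) weight 1/165
  (Z=0, Y=1, W=1, X=3, U=3) weight 1/660
  (Z=0, Y=1, W=2, X=3, U=3) weight 1/165
  (Z=0, Y=1, W=3, X=3, U=3) weight 1/330
  (Z=0, Y=2, W=0, X=3, U=3) weight 1/330
  (Z=0, Y=2, W=1, X=3, U=3) weight 1/165
  (Z=0, Y=2, W=2, X=3, U=3) weight 1/220
  (Z=0, Y=2, W=3, X=3, U=3) weight 1/330
  (Z=1, Y=1, W=0, X=2, U=2) weight 2/385
  … 15 more
Group by X:
  weight(X=2) = 3/70
  weight(X=3) = 1/20
Total weight = 3/70 + 1/20 = 13/140
P(X=2 | obs) = 3/70 / 13/140 = 6/13
P(X=3 | obs) = 1/20 / 13/140 = 7/13

P(X = 3 | obs) = 7/13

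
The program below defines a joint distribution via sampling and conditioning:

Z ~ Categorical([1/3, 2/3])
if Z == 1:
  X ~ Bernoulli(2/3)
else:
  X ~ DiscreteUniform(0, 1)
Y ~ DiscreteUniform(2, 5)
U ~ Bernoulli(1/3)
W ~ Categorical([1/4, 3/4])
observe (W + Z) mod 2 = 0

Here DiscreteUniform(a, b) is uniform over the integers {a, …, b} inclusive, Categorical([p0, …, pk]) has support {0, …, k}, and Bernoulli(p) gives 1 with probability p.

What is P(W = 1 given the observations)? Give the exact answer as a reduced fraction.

P(W = 1 | obs) = 6/7

Enumerate traces; 32 have nonzero weight after conditioning:
  (Z=0, X=0, Y=2, U=0, W=0) weight 1/144
  (Z=0, X=0, Y=2, U=1, W=0) weight 1/288
  (Z=0, X=0, Y=3, U=0, W=0) weight 1/144
  (Z=0, X=0, Y=3, U=1, W=0) weight 1/288
  (Z=0, X=0, Y=4, U=0, W=0) weight 1/144
  (Z=0, X=0, Y=4, U=1, W=0) weight 1/288
  (Z=0, X=0, Y=5, U=0, W=0) weight 1/144
  (Z=0, X=0, Y=5, U=1, W=0) weight 1/288
  (Z=1, X=0, Y=2, U=0, W=1) weight 1/36
  … 23 more
Group by W:
  weight(W=0) = 1/12
  weight(W=1) = 1/2
Total weight = 1/12 + 1/2 = 7/12
P(W=0 | obs) = 1/12 / 7/12 = 1/7
P(W=1 | obs) = 1/2 / 7/12 = 6/7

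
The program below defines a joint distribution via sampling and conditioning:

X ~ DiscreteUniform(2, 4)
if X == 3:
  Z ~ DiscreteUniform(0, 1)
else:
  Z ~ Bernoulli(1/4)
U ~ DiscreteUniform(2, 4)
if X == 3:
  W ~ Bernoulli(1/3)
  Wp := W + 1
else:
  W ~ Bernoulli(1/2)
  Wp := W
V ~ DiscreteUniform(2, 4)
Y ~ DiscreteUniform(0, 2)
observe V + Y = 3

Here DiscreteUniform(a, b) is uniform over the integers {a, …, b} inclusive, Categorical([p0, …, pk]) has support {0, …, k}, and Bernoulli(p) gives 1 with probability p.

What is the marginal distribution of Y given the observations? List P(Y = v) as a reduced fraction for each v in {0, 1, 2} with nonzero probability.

Enumerate traces; 72 have nonzero weight after conditioning:
  (X=2, Z=0, U=2, W=0, V=2, Y=1) weight 1/216
  (X=2, Z=0, U=2, W=0, V=3, Y=0) weight 1/216
  (X=2, Z=0, U=2, W=1, V=2, Y=1) weight 1/216
  (X=2, Z=0, U=2, W=1, V=3, Y=0) weight 1/216
  (X=2, Z=0, U=3, W=0, V=2, Y=1) weight 1/216
  (X=2, Z=0, U=3, W=0, V=3, Y=0) weight 1/216
  (X=2, Z=0, U=3, W=1, V=2, Y=1) weight 1/216
  (X=2, Z=0, U=3, W=1, V=3, Y=0) weight 1/216
  … 64 more
Group by Y:
  weight(Y=0) = 1/9
  weight(Y=1) = 1/9
Total weight = 1/9 + 1/9 = 2/9
P(Y=0 | obs) = 1/9 / 2/9 = 1/2
P(Y=1 | obs) = 1/9 / 2/9 = 1/2

P(Y=0) = 1/2, P(Y=1) = 1/2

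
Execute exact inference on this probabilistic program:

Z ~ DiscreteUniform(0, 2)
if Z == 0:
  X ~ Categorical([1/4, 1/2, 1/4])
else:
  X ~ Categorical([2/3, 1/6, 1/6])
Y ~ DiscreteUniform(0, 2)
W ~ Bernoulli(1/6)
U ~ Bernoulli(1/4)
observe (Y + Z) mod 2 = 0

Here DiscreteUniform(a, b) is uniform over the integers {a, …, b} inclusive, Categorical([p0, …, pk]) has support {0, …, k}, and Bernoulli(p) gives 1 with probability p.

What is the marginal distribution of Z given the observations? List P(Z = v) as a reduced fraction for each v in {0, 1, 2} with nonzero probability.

Enumerate traces; 60 have nonzero weight after conditioning:
  (Z=0, X=0, Y=0, W=0, U=0) weight 5/288
  (Z=0, X=0, Y=0, W=0, U=1) weight 5/864
  (Z=0, X=0, Y=0, W=1, U=0) weight 1/288
  (Z=0, X=0, Y=0, W=1, U=1) weight 1/864
  (Z=0, X=0, Y=2, W=0, U=0) weight 5/288
  (Z=0, X=0, Y=2, W=0, U=1) weight 5/864
  (Z=0, X=0, Y=2, W=1, U=0) weight 1/288
  (Z=0, X=0, Y=2, W=1, U=1) weight 1/864
  (Z=1, X=0, Y=1, W=0, U=0) weight 5/108
  (Z=2, X=0, Y=0, W=0, U=0) weight 5/108
  … 50 more
Group by Z:
  weight(Z=0) = 2/9
  weight(Z=1) = 1/9
  weight(Z=2) = 2/9
Total weight = 2/9 + 1/9 + 2/9 = 5/9
P(Z=0 | obs) = 2/9 / 5/9 = 2/5
P(Z=1 | obs) = 1/9 / 5/9 = 1/5
P(Z=2 | obs) = 2/9 / 5/9 = 2/5

P(Z=0) = 2/5, P(Z=1) = 1/5, P(Z=2) = 2/5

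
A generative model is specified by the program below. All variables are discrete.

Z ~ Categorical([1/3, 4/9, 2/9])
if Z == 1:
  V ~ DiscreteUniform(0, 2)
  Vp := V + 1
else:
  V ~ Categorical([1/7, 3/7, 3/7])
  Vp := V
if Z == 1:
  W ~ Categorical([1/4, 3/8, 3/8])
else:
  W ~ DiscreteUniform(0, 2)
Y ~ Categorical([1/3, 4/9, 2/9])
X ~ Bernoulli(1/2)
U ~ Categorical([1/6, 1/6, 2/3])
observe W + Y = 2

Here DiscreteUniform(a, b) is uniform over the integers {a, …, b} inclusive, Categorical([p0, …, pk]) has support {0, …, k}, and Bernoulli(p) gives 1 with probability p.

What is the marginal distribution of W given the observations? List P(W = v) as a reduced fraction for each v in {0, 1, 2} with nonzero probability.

P(W=0) = 32/165, P(W=1) = 76/165, P(W=2) = 19/55

Enumerate traces; 162 have nonzero weight after conditioning:
  (Z=0, V=0, W=0, Y=2, X=0, U=0) weight 1/3402
  (Z=0, V=0, W=0, Y=2, X=0, U=1) weight 1/3402
  (Z=0, V=0, W=0, Y=2, X=0, U=2) weight 2/1701
  (Z=0, V=0, W=0, Y=2, X=1, U=0) weight 1/3402
  (Z=0, V=0, W=0, Y=2, X=1, U=1) weight 1/3402
  (Z=0, V=0, W=0, Y=2, X=1, U=2) weight 2/1701
  (Z=0, V=0, W=1, Y=1, X=0, U=0) weight 1/1701
  (Z=0, V=0, W=1, Y=1, X=0, U=1) weight 1/1701
  (Z=0, V=0, W=2, Y=0, X=0, U=0) weight 1/2268
  … 153 more
Group by W:
  weight(W=0) = 16/243
  weight(W=1) = 38/243
  weight(W=2) = 19/162
Total weight = 16/243 + 38/243 + 19/162 = 55/162
P(W=0 | obs) = 16/243 / 55/162 = 32/165
P(W=1 | obs) = 38/243 / 55/162 = 76/165
P(W=2 | obs) = 19/162 / 55/162 = 19/55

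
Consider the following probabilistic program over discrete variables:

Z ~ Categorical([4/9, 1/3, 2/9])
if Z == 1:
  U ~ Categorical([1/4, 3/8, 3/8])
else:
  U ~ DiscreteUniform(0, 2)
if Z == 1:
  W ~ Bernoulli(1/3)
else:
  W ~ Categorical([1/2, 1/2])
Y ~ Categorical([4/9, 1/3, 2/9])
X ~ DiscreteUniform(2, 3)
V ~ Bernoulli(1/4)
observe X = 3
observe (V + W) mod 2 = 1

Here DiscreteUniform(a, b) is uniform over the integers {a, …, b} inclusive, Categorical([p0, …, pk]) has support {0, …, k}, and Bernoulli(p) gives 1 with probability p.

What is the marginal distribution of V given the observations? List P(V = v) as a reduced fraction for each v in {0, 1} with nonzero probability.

Enumerate traces; 54 have nonzero weight after conditioning:
  (Z=0, U=0, W=0, Y=0, X=3, V=1) weight 1/243
  (Z=0, U=0, W=0, Y=1, X=3, V=1) weight 1/324
  (Z=0, U=0, W=0, Y=2, X=3, V=1) weight 1/486
  (Z=0, U=0, W=1, Y=0, X=3, V=0) weight 1/81
  (Z=0, U=0, W=1, Y=1, X=3, V=0) weight 1/108
  (Z=0, U=0, W=1, Y=2, X=3, V=0) weight 1/162
  (Z=0, U=1, W=0, Y=0, X=3, V=1) weight 1/243
  (Z=0, U=1, W=0, Y=1, X=3, V=1) weight 1/324
  … 46 more
Group by V:
  weight(V=0) = 1/6
  weight(V=1) = 5/72
Total weight = 1/6 + 5/72 = 17/72
P(V=0 | obs) = 1/6 / 17/72 = 12/17
P(V=1 | obs) = 5/72 / 17/72 = 5/17

P(V=0) = 12/17, P(V=1) = 5/17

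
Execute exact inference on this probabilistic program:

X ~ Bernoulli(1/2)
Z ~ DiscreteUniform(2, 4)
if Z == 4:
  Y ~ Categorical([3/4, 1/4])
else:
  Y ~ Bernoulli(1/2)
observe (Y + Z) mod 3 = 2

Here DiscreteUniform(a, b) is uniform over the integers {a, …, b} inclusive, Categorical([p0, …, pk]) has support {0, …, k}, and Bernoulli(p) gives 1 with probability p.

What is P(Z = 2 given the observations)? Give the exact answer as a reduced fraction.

Enumerate traces; 4 have nonzero weight after conditioning:
  (X=0, Z=2, Y=0) weight 1/12
  (X=0, Z=4, Y=1) weight 1/24
  (X=1, Z=2, Y=0) weight 1/12
  (X=1, Z=4, Y=1) weight 1/24
Group by Z:
  weight(Z=2) = 1/6
  weight(Z=4) = 1/12
Total weight = 1/6 + 1/12 = 1/4
P(Z=2 | obs) = 1/6 / 1/4 = 2/3
P(Z=4 | obs) = 1/12 / 1/4 = 1/3

P(Z = 2 | obs) = 2/3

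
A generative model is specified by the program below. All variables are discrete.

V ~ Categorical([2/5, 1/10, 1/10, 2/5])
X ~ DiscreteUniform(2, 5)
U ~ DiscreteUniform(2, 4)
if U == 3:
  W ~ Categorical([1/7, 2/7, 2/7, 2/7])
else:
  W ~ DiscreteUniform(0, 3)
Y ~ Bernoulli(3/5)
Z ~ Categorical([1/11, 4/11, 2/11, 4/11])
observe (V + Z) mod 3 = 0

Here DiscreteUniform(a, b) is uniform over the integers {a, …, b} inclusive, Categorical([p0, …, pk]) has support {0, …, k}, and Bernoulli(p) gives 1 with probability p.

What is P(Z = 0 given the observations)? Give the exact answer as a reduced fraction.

Enumerate traces; 576 have nonzero weight after conditioning:
  (V=0, X=2, U=2, W=0, Y=0, Z=0) weight 1/3300
  (V=0, X=2, U=2, W=0, Y=0, Z=3) weight 1/825
  (V=0, X=2, U=2, W=0, Y=1, Z=0) weight 1/2200
  (V=0, X=2, U=2, W=0, Y=1, Z=3) weight 1/550
  (V=0, X=2, U=2, W=1, Y=0, Z=0) weight 1/3300
  (V=0, X=2, U=2, W=1, Y=0, Z=3) weight 1/825
  (V=0, X=2, U=2, W=1, Y=1, Z=0) weight 1/2200
  (V=0, X=2, U=2, W=1, Y=1, Z=3) weight 1/550
  (V=1, X=2, U=2, W=0, Y=0, Z=2) weight 1/6600
  (V=2, X=2, U=2, W=0, Y=0, Z=1) weight 1/3300
  … 566 more
Group by Z:
  weight(Z=0) = 4/55
  weight(Z=1) = 2/55
  weight(Z=2) = 1/55
  weight(Z=3) = 16/55
Total weight = 4/55 + 2/55 + 1/55 + 16/55 = 23/55
P(Z=0 | obs) = 4/55 / 23/55 = 4/23
P(Z=1 | obs) = 2/55 / 23/55 = 2/23
P(Z=2 | obs) = 1/55 / 23/55 = 1/23
P(Z=3 | obs) = 16/55 / 23/55 = 16/23

P(Z = 0 | obs) = 4/23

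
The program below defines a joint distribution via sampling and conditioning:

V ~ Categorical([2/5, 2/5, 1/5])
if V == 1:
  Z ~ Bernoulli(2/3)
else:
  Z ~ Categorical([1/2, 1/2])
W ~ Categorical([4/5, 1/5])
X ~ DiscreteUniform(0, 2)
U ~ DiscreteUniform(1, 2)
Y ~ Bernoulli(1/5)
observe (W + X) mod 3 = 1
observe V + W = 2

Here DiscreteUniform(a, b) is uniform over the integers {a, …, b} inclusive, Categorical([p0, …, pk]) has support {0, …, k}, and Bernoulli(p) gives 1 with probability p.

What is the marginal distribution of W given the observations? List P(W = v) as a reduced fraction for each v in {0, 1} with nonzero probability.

Enumerate traces; 16 have nonzero weight after conditioning:
  (V=1, Z=0, W=1, X=0, U=1, Y=0) weight 4/1125
  (V=1, Z=0, W=1, X=0, U=1, Y=1) weight 1/1125
  (V=1, Z=0, W=1, X=0, U=2, Y=0) weight 4/1125
  (V=1, Z=0, W=1, X=0, U=2, Y=1) weight 1/1125
  (V=1, Z=1, W=1, X=0, U=1, Y=0) weight 8/1125
  (V=1, Z=1, W=1, X=0, U=1, Y=1) weight 2/1125
  (V=1, Z=1, W=1, X=0, U=2, Y=0) weight 8/1125
  (V=1, Z=1, W=1, X=0, U=2, Y=1) weight 2/1125
  (V=2, Z=0, W=0, X=1, U=1, Y=0) weight 4/375
  … 7 more
Group by W:
  weight(W=0) = 4/75
  weight(W=1) = 2/75
Total weight = 4/75 + 2/75 = 2/25
P(W=0 | obs) = 4/75 / 2/25 = 2/3
P(W=1 | obs) = 2/75 / 2/25 = 1/3

P(W=0) = 2/3, P(W=1) = 1/3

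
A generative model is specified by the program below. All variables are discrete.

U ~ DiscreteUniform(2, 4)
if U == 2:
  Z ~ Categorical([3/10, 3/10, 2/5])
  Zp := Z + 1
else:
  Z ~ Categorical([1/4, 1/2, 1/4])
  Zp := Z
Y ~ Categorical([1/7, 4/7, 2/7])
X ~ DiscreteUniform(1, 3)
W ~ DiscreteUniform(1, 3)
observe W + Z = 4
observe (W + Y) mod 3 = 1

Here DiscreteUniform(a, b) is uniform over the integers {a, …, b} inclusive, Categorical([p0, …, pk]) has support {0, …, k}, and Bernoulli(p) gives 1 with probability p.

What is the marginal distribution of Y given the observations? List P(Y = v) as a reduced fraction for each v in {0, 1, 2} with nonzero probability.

Enumerate traces; 18 have nonzero weight after conditioning:
  (U=2, Z=1, Y=1, X=1, W=3) weight 2/315
  (U=2, Z=1, Y=1, X=2, W=3) weight 2/315
  (U=2, Z=1, Y=1, X=3, W=3) weight 2/315
  (U=2, Z=2, Y=2, X=1, W=2) weight 4/945
  (U=2, Z=2, Y=2, X=2, W=2) weight 4/945
  (U=2, Z=2, Y=2, X=3, W=2) weight 4/945
  (U=3, Z=1, Y=1, X=1, W=3) weight 2/189
  (U=3, Z=1, Y=1, X=2, W=3) weight 2/189
  … 10 more
Group by Y:
  weight(Y=1) = 26/315
  weight(Y=2) = 1/35
Total weight = 26/315 + 1/35 = 1/9
P(Y=1 | obs) = 26/315 / 1/9 = 26/35
P(Y=2 | obs) = 1/35 / 1/9 = 9/35

P(Y=1) = 26/35, P(Y=2) = 9/35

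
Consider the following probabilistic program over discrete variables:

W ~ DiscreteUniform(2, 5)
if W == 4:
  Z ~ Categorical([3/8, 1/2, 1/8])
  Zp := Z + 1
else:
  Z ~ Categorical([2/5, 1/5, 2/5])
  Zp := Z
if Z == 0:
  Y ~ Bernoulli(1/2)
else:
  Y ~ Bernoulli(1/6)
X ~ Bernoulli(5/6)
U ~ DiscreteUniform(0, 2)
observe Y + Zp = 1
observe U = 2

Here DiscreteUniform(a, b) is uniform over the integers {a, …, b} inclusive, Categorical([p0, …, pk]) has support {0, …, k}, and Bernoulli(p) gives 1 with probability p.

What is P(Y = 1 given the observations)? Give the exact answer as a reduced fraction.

Enumerate traces; 14 have nonzero weight after conditioning:
  (W=2, Z=0, Y=1, X=0, U=2) weight 1/360
  (W=2, Z=0, Y=1, X=1, U=2) weight 1/72
  (W=2, Z=1, Y=0, X=0, U=2) weight 1/432
  (W=2, Z=1, Y=0, X=1, U=2) weight 5/432
  (W=3, Z=0, Y=1, X=0, U=2) weight 1/360
  (W=3, Z=0, Y=1, X=1, U=2) weight 1/72
  (W=3, Z=1, Y=0, X=0, U=2) weight 1/432
  (W=3, Z=1, Y=0, X=1, U=2) weight 5/432
  … 6 more
Group by Y:
  weight(Y=0) = 11/192
  weight(Y=1) = 1/20
Total weight = 11/192 + 1/20 = 103/960
P(Y=0 | obs) = 11/192 / 103/960 = 55/103
P(Y=1 | obs) = 1/20 / 103/960 = 48/103

P(Y = 1 | obs) = 48/103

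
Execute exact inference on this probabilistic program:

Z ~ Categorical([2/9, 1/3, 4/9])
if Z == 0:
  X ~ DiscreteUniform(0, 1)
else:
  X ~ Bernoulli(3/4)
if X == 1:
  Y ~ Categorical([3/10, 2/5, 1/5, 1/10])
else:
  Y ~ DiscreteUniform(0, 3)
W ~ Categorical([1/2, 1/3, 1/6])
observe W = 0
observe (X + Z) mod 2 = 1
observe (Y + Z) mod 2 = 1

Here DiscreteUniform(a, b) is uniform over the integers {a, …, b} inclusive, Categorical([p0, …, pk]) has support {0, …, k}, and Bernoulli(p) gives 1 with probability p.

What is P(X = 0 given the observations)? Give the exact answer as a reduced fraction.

Enumerate traces; 6 have nonzero weight after conditioning:
  (Z=0, X=1, Y=1, W=0) weight 1/45
  (Z=0, X=1, Y=3, W=0) weight 1/180
  (Z=1, X=0, Y=0, W=0) weight 1/96
  (Z=1, X=0, Y=2, W=0) weight 1/96
  (Z=2, X=1, Y=1, W=0) weight 1/15
  (Z=2, X=1, Y=3, W=0) weight 1/60
Group by X:
  weight(X=0) = 1/48
  weight(X=1) = 1/9
Total weight = 1/48 + 1/9 = 19/144
P(X=0 | obs) = 1/48 / 19/144 = 3/19
P(X=1 | obs) = 1/9 / 19/144 = 16/19

P(X = 0 | obs) = 3/19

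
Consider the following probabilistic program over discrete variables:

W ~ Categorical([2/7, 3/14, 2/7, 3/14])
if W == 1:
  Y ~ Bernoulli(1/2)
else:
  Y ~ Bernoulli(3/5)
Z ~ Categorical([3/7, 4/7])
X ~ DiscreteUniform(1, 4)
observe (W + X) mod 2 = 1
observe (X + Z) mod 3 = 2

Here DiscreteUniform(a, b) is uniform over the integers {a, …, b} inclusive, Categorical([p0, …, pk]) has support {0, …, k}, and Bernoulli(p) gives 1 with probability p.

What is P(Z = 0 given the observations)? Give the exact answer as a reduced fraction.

P(Z = 0 | obs) = 9/37

Enumerate traces; 12 have nonzero weight after conditioning:
  (W=0, Y=0, Z=1, X=1) weight 4/245
  (W=0, Y=1, Z=1, X=1) weight 6/245
  (W=1, Y=0, Z=0, X=2) weight 9/784
  (W=1, Y=0, Z=1, X=4) weight 3/196
  (W=1, Y=1, Z=0, X=2) weight 9/784
  (W=1, Y=1, Z=1, X=4) weight 3/196
  (W=2, Y=0, Z=1, X=1) weight 4/245
  (W=2, Y=1, Z=1, X=1) weight 6/245
  … 4 more
Group by Z:
  weight(Z=0) = 9/196
  weight(Z=1) = 1/7
Total weight = 9/196 + 1/7 = 37/196
P(Z=0 | obs) = 9/196 / 37/196 = 9/37
P(Z=1 | obs) = 1/7 / 37/196 = 28/37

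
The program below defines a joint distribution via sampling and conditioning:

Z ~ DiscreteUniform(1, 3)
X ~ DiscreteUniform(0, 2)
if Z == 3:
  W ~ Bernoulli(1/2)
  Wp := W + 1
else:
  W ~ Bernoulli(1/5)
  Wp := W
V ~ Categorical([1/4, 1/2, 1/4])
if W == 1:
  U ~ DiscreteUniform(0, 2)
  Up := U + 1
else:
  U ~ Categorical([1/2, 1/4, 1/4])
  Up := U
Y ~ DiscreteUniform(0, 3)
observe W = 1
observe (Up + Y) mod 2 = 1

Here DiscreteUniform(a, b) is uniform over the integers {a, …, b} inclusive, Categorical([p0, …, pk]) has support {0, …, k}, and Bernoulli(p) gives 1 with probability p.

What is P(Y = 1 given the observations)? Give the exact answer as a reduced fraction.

P(Y = 1 | obs) = 1/6

Enumerate traces; 162 have nonzero weight after conditioning:
  (Z=1, X=0, W=1, V=0, U=0, Y=0) weight 1/2160
  (Z=1, X=0, W=1, V=0, U=0, Y=2) weight 1/2160
  (Z=1, X=0, W=1, V=0, U=1, Y=1) weight 1/2160
  (Z=1, X=0, W=1, V=0, U=1, Y=3) weight 1/2160
  (Z=1, X=0, W=1, V=0, U=2, Y=0) weight 1/2160
  (Z=1, X=0, W=1, V=0, U=2, Y=2) weight 1/2160
  (Z=1, X=0, W=1, V=1, U=0, Y=0) weight 1/1080
  (Z=1, X=0, W=1, V=1, U=0, Y=2) weight 1/1080
  … 154 more
Group by Y:
  weight(Y=0) = 1/20
  weight(Y=1) = 1/40
  weight(Y=2) = 1/20
  weight(Y=3) = 1/40
Total weight = 1/20 + 1/40 + 1/20 + 1/40 = 3/20
P(Y=0 | obs) = 1/20 / 3/20 = 1/3
P(Y=1 | obs) = 1/40 / 3/20 = 1/6
P(Y=2 | obs) = 1/20 / 3/20 = 1/3
P(Y=3 | obs) = 1/40 / 3/20 = 1/6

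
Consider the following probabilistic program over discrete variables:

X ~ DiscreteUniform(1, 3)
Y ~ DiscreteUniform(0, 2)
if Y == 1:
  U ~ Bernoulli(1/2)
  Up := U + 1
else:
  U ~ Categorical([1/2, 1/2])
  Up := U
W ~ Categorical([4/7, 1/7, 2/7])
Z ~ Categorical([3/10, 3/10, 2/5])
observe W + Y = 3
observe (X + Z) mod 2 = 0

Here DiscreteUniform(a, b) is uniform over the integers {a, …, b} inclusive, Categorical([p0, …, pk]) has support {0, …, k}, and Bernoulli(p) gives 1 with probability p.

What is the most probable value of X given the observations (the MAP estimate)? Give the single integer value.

argmax_v P(X = v | obs) = 2

Enumerate traces; 16 have nonzero weight after conditioning:
  (X=1, Y=1, U=0, W=2, Z=1) weight 1/210
  (X=1, Y=1, U=1, W=2, Z=1) weight 1/210
  (X=1, Y=2, U=0, W=1, Z=1) weight 1/420
  (X=1, Y=2, U=1, W=1, Z=1) weight 1/420
  (X=2, Y=1, U=0, W=2, Z=0) weight 1/210
  (X=2, Y=1, U=0, W=2, Z=2) weight 2/315
  (X=2, Y=1, U=1, W=2, Z=0) weight 1/210
  (X=2, Y=1, U=1, W=2, Z=2) weight 2/315
  (X=3, Y=1, U=0, W=2, Z=1) weight 1/210
  … 7 more
Group by X:
  weight(X=1) = 1/70
  weight(X=2) = 1/30
  weight(X=3) = 1/70
Total weight = 1/70 + 1/30 + 1/70 = 13/210
P(X=1 | obs) = 1/70 / 13/210 = 3/13
P(X=2 | obs) = 1/30 / 13/210 = 7/13
P(X=3 | obs) = 1/70 / 13/210 = 3/13
argmax = 2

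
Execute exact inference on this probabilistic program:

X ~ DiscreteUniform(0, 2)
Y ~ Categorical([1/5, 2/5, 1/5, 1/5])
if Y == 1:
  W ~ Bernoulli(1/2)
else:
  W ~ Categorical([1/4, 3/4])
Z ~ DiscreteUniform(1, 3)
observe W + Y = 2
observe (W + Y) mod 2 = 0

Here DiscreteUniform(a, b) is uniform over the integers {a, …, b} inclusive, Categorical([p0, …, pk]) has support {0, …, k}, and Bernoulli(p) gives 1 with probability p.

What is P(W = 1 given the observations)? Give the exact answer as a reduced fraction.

P(W = 1 | obs) = 4/5

Enumerate traces; 18 have nonzero weight after conditioning:
  (X=0, Y=1, W=1, Z=1) weight 1/45
  (X=0, Y=1, W=1, Z=2) weight 1/45
  (X=0, Y=1, W=1, Z=3) weight 1/45
  (X=0, Y=2, W=0, Z=1) weight 1/180
  (X=0, Y=2, W=0, Z=2) weight 1/180
  (X=0, Y=2, W=0, Z=3) weight 1/180
  (X=1, Y=1, W=1, Z=1) weight 1/45
  (X=1, Y=1, W=1, Z=2) weight 1/45
  … 10 more
Group by W:
  weight(W=0) = 1/20
  weight(W=1) = 1/5
Total weight = 1/20 + 1/5 = 1/4
P(W=0 | obs) = 1/20 / 1/4 = 1/5
P(W=1 | obs) = 1/5 / 1/4 = 4/5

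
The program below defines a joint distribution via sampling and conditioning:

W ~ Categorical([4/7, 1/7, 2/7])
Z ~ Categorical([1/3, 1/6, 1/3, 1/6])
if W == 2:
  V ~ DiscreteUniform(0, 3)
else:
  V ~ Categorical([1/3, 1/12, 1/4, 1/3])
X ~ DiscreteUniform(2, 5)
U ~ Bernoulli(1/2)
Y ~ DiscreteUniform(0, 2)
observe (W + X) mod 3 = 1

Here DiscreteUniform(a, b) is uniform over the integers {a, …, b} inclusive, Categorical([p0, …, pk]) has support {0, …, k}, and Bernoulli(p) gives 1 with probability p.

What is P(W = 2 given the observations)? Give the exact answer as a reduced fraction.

Enumerate traces; 384 have nonzero weight after conditioning:
  (W=0, Z=0, V=0, X=4, U=0, Y=0) weight 1/378
  (W=0, Z=0, V=0, X=4, U=0, Y=1) weight 1/378
  (W=0, Z=0, V=0, X=4, U=0, Y=2) weight 1/378
  (W=0, Z=0, V=0, X=4, U=1, Y=0) weight 1/378
  (W=0, Z=0, V=0, X=4, U=1, Y=1) weight 1/378
  (W=0, Z=0, V=0, X=4, U=1, Y=2) weight 1/378
  (W=0, Z=0, V=1, X=4, U=0, Y=0) weight 1/1512
  (W=0, Z=0, V=1, X=4, U=0, Y=1) weight 1/1512
  (W=1, Z=0, V=0, X=3, U=0, Y=0) weight 1/1512
  (W=2, Z=0, V=0, X=2, U=0, Y=0) weight 1/1008
  … 374 more
Group by W:
  weight(W=0) = 1/7
  weight(W=1) = 1/28
  weight(W=2) = 1/7
Total weight = 1/7 + 1/28 + 1/7 = 9/28
P(W=0 | obs) = 1/7 / 9/28 = 4/9
P(W=1 | obs) = 1/28 / 9/28 = 1/9
P(W=2 | obs) = 1/7 / 9/28 = 4/9

P(W = 2 | obs) = 4/9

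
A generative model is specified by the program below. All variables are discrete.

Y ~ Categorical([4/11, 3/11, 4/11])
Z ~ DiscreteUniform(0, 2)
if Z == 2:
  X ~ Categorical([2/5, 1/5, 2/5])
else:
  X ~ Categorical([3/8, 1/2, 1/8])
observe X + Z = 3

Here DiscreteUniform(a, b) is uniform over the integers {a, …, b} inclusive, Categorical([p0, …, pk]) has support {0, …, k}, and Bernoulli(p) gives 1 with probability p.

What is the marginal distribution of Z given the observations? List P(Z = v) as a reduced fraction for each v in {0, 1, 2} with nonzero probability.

P(Z=1) = 5/13, P(Z=2) = 8/13

Enumerate traces; 6 have nonzero weight after conditioning:
  (Y=0, Z=1, X=2) weight 1/66
  (Y=0, Z=2, X=1) weight 4/165
  (Y=1, Z=1, X=2) weight 1/88
  (Y=1, Z=2, X=1) weight 1/55
  (Y=2, Z=1, X=2) weight 1/66
  (Y=2, Z=2, X=1) weight 4/165
Group by Z:
  weight(Z=1) = 1/24
  weight(Z=2) = 1/15
Total weight = 1/24 + 1/15 = 13/120
P(Z=1 | obs) = 1/24 / 13/120 = 5/13
P(Z=2 | obs) = 1/15 / 13/120 = 8/13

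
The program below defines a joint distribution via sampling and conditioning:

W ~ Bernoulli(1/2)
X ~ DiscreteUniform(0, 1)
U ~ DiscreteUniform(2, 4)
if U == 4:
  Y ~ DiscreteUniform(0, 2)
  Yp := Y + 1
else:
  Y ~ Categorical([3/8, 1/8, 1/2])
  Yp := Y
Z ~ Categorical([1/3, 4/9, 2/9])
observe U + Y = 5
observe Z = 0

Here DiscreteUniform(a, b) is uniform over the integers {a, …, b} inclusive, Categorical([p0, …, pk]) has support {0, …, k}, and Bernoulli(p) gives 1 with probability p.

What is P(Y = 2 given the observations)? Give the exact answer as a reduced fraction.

Enumerate traces; 8 have nonzero weight after conditioning:
  (W=0, X=0, U=3, Y=2, Z=0) weight 1/72
  (W=0, X=0, U=4, Y=1, Z=0) weight 1/108
  (W=0, X=1, U=3, Y=2, Z=0) weight 1/72
  (W=0, X=1, U=4, Y=1, Z=0) weight 1/108
  (W=1, X=0, U=3, Y=2, Z=0) weight 1/72
  (W=1, X=0, U=4, Y=1, Z=0) weight 1/108
  (W=1, X=1, U=3, Y=2, Z=0) weight 1/72
  (W=1, X=1, U=4, Y=1, Z=0) weight 1/108
Group by Y:
  weight(Y=1) = 1/27
  weight(Y=2) = 1/18
Total weight = 1/27 + 1/18 = 5/54
P(Y=1 | obs) = 1/27 / 5/54 = 2/5
P(Y=2 | obs) = 1/18 / 5/54 = 3/5

P(Y = 2 | obs) = 3/5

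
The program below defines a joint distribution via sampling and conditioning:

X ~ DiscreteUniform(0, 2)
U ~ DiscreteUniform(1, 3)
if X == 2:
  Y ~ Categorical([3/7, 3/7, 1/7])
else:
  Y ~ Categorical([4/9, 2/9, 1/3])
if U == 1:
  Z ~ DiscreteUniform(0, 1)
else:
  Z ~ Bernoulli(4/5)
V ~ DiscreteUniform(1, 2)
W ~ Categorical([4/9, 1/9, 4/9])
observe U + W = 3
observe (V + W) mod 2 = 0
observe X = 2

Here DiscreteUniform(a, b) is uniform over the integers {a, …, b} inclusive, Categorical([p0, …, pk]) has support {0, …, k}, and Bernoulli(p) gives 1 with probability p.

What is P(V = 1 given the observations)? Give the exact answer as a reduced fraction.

P(V = 1 | obs) = 1/9

Enumerate traces; 18 have nonzero weight after conditioning:
  (X=2, U=1, Y=0, Z=0, V=2, W=2) weight 1/189
  (X=2, U=1, Y=0, Z=1, V=2, W=2) weight 1/189
  (X=2, U=1, Y=1, Z=0, V=2, W=2) weight 1/189
  (X=2, U=1, Y=1, Z=1, V=2, W=2) weight 1/189
  (X=2, U=1, Y=2, Z=0, V=2, W=2) weight 1/567
  (X=2, U=1, Y=2, Z=1, V=2, W=2) weight 1/567
  (X=2, U=2, Y=0, Z=0, V=1, W=1) weight 1/1890
  (X=2, U=2, Y=0, Z=1, V=1, W=1) weight 2/945
  … 10 more
Group by V:
  weight(V=1) = 1/162
  weight(V=2) = 4/81
Total weight = 1/162 + 4/81 = 1/18
P(V=1 | obs) = 1/162 / 1/18 = 1/9
P(V=2 | obs) = 4/81 / 1/18 = 8/9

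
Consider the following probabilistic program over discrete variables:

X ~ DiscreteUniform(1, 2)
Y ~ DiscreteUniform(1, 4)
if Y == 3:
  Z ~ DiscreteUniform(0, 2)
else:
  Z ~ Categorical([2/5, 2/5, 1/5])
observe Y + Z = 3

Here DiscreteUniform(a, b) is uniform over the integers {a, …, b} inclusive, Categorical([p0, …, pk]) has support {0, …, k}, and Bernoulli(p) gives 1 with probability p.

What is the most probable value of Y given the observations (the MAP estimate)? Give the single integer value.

Enumerate traces; 6 have nonzero weight after conditioning:
  (X=1, Y=1, Z=2) weight 1/40
  (X=1, Y=2, Z=1) weight 1/20
  (X=1, Y=3, Z=0) weight 1/24
  (X=2, Y=1, Z=2) weight 1/40
  (X=2, Y=2, Z=1) weight 1/20
  (X=2, Y=3, Z=0) weight 1/24
Group by Y:
  weight(Y=1) = 1/20
  weight(Y=2) = 1/10
  weight(Y=3) = 1/12
Total weight = 1/20 + 1/10 + 1/12 = 7/30
P(Y=1 | obs) = 1/20 / 7/30 = 3/14
P(Y=2 | obs) = 1/10 / 7/30 = 3/7
P(Y=3 | obs) = 1/12 / 7/30 = 5/14
argmax = 2

argmax_v P(Y = v | obs) = 2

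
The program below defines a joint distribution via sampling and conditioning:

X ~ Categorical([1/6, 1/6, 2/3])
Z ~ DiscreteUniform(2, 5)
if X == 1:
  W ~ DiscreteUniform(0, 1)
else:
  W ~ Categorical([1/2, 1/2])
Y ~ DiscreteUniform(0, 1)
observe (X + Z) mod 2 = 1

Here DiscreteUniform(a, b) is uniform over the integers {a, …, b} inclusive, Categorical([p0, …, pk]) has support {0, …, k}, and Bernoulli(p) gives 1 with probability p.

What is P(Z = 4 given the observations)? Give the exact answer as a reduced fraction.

P(Z = 4 | obs) = 1/12

Enumerate traces; 24 have nonzero weight after conditioning:
  (X=0, Z=3, W=0, Y=0) weight 1/96
  (X=0, Z=3, W=0, Y=1) weight 1/96
  (X=0, Z=3, W=1, Y=0) weight 1/96
  (X=0, Z=3, W=1, Y=1) weight 1/96
  (X=0, Z=5, W=0, Y=0) weight 1/96
  (X=0, Z=5, W=0, Y=1) weight 1/96
  (X=0, Z=5, W=1, Y=0) weight 1/96
  (X=0, Z=5, W=1, Y=1) weight 1/96
  (X=1, Z=2, W=0, Y=0) weight 1/96
  (X=1, Z=4, W=0, Y=0) weight 1/96
  … 14 more
Group by Z:
  weight(Z=2) = 1/24
  weight(Z=3) = 5/24
  weight(Z=4) = 1/24
  weight(Z=5) = 5/24
Total weight = 1/24 + 5/24 + 1/24 + 5/24 = 1/2
P(Z=2 | obs) = 1/24 / 1/2 = 1/12
P(Z=3 | obs) = 5/24 / 1/2 = 5/12
P(Z=4 | obs) = 1/24 / 1/2 = 1/12
P(Z=5 | obs) = 5/24 / 1/2 = 5/12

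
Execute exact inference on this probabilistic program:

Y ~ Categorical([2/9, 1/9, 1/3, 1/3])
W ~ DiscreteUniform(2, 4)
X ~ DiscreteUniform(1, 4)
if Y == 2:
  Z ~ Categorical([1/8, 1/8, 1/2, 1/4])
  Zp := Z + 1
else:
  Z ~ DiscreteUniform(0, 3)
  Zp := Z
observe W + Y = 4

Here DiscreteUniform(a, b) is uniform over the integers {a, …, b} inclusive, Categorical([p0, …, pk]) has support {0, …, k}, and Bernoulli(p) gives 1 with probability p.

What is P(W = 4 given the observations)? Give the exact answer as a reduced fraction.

Enumerate traces; 48 have nonzero weight after conditioning:
  (Y=0, W=4, X=1, Z=0) weight 1/216
  (Y=0, W=4, X=1, Z=1) weight 1/216
  (Y=0, W=4, X=1, Z=2) weight 1/216
  (Y=0, W=4, X=1, Z=3) weight 1/216
  (Y=0, W=4, X=2, Z=0) weight 1/216
  (Y=0, W=4, X=2, Z=1) weight 1/216
  (Y=0, W=4, X=2, Z=2) weight 1/216
  (Y=0, W=4, X=2, Z=3) weight 1/216
  (Y=1, W=3, X=1, Z=0) weight 1/432
  (Y=2, W=2, X=1, Z=0) weight 1/288
  … 38 more
Group by W:
  weight(W=2) = 1/9
  weight(W=3) = 1/27
  weight(W=4) = 2/27
Total weight = 1/9 + 1/27 + 2/27 = 2/9
P(W=2 | obs) = 1/9 / 2/9 = 1/2
P(W=3 | obs) = 1/27 / 2/9 = 1/6
P(W=4 | obs) = 2/27 / 2/9 = 1/3

P(W = 4 | obs) = 1/3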